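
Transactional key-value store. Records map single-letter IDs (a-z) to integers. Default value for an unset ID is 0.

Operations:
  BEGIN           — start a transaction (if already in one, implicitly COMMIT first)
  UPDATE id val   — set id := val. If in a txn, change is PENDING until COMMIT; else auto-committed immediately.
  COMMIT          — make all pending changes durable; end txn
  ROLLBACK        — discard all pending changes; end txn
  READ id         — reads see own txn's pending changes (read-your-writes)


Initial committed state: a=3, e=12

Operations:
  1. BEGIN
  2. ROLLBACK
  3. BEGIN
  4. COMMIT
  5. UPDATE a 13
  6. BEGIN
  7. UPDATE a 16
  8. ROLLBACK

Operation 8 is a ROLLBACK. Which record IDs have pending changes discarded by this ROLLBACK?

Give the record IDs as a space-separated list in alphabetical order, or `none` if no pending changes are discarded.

Answer: a

Derivation:
Initial committed: {a=3, e=12}
Op 1: BEGIN: in_txn=True, pending={}
Op 2: ROLLBACK: discarded pending []; in_txn=False
Op 3: BEGIN: in_txn=True, pending={}
Op 4: COMMIT: merged [] into committed; committed now {a=3, e=12}
Op 5: UPDATE a=13 (auto-commit; committed a=13)
Op 6: BEGIN: in_txn=True, pending={}
Op 7: UPDATE a=16 (pending; pending now {a=16})
Op 8: ROLLBACK: discarded pending ['a']; in_txn=False
ROLLBACK at op 8 discards: ['a']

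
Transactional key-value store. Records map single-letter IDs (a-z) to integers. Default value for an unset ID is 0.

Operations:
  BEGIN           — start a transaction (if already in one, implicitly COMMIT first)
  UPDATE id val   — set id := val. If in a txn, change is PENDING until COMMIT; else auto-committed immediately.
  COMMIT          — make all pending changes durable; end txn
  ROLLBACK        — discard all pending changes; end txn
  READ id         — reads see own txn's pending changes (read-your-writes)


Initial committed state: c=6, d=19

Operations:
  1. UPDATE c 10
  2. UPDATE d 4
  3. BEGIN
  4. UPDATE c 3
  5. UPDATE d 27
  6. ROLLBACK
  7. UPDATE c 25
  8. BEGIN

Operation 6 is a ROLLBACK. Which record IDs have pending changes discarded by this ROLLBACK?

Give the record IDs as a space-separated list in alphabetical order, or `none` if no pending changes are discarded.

Initial committed: {c=6, d=19}
Op 1: UPDATE c=10 (auto-commit; committed c=10)
Op 2: UPDATE d=4 (auto-commit; committed d=4)
Op 3: BEGIN: in_txn=True, pending={}
Op 4: UPDATE c=3 (pending; pending now {c=3})
Op 5: UPDATE d=27 (pending; pending now {c=3, d=27})
Op 6: ROLLBACK: discarded pending ['c', 'd']; in_txn=False
Op 7: UPDATE c=25 (auto-commit; committed c=25)
Op 8: BEGIN: in_txn=True, pending={}
ROLLBACK at op 6 discards: ['c', 'd']

Answer: c d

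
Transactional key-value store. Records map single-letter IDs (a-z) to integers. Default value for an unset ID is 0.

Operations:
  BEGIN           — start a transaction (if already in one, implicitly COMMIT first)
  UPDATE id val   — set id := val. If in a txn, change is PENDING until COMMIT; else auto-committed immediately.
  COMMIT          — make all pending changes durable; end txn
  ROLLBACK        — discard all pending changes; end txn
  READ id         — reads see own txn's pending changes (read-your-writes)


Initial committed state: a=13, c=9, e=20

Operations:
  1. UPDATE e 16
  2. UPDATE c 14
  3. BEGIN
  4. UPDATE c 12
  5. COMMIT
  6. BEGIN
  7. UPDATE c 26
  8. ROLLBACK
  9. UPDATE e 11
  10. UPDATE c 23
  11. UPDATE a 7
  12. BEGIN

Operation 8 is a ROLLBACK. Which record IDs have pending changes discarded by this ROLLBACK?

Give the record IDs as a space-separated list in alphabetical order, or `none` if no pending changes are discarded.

Initial committed: {a=13, c=9, e=20}
Op 1: UPDATE e=16 (auto-commit; committed e=16)
Op 2: UPDATE c=14 (auto-commit; committed c=14)
Op 3: BEGIN: in_txn=True, pending={}
Op 4: UPDATE c=12 (pending; pending now {c=12})
Op 5: COMMIT: merged ['c'] into committed; committed now {a=13, c=12, e=16}
Op 6: BEGIN: in_txn=True, pending={}
Op 7: UPDATE c=26 (pending; pending now {c=26})
Op 8: ROLLBACK: discarded pending ['c']; in_txn=False
Op 9: UPDATE e=11 (auto-commit; committed e=11)
Op 10: UPDATE c=23 (auto-commit; committed c=23)
Op 11: UPDATE a=7 (auto-commit; committed a=7)
Op 12: BEGIN: in_txn=True, pending={}
ROLLBACK at op 8 discards: ['c']

Answer: c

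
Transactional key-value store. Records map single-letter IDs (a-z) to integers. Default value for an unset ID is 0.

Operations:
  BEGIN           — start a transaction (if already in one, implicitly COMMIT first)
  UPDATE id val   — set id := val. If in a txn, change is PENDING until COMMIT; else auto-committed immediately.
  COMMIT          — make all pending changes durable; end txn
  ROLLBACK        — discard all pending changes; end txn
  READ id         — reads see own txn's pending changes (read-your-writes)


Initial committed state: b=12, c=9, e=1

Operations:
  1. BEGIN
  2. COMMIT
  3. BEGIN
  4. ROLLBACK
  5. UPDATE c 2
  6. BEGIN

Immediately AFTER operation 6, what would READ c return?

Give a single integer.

Answer: 2

Derivation:
Initial committed: {b=12, c=9, e=1}
Op 1: BEGIN: in_txn=True, pending={}
Op 2: COMMIT: merged [] into committed; committed now {b=12, c=9, e=1}
Op 3: BEGIN: in_txn=True, pending={}
Op 4: ROLLBACK: discarded pending []; in_txn=False
Op 5: UPDATE c=2 (auto-commit; committed c=2)
Op 6: BEGIN: in_txn=True, pending={}
After op 6: visible(c) = 2 (pending={}, committed={b=12, c=2, e=1})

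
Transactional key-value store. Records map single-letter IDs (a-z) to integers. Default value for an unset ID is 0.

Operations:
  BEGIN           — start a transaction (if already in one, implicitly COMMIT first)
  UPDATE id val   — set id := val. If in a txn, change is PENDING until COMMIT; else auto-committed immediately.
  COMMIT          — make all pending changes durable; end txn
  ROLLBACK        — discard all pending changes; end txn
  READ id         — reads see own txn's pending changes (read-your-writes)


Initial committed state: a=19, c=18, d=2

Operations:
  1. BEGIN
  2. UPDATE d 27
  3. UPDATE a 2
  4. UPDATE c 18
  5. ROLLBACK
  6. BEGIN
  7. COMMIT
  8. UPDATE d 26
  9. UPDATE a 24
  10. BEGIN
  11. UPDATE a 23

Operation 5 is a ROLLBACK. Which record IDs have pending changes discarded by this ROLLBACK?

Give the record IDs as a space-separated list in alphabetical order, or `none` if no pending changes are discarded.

Initial committed: {a=19, c=18, d=2}
Op 1: BEGIN: in_txn=True, pending={}
Op 2: UPDATE d=27 (pending; pending now {d=27})
Op 3: UPDATE a=2 (pending; pending now {a=2, d=27})
Op 4: UPDATE c=18 (pending; pending now {a=2, c=18, d=27})
Op 5: ROLLBACK: discarded pending ['a', 'c', 'd']; in_txn=False
Op 6: BEGIN: in_txn=True, pending={}
Op 7: COMMIT: merged [] into committed; committed now {a=19, c=18, d=2}
Op 8: UPDATE d=26 (auto-commit; committed d=26)
Op 9: UPDATE a=24 (auto-commit; committed a=24)
Op 10: BEGIN: in_txn=True, pending={}
Op 11: UPDATE a=23 (pending; pending now {a=23})
ROLLBACK at op 5 discards: ['a', 'c', 'd']

Answer: a c d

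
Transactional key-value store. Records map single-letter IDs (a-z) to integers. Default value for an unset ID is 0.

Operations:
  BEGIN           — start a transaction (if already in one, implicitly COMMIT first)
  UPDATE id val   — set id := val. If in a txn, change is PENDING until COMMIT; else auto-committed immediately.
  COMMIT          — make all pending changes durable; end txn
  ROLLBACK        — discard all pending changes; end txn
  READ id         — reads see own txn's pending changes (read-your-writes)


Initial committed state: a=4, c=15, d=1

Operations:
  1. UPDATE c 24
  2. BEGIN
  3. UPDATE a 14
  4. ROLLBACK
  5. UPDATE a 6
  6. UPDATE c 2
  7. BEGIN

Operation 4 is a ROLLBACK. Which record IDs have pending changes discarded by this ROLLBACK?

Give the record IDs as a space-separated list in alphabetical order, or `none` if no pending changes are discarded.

Answer: a

Derivation:
Initial committed: {a=4, c=15, d=1}
Op 1: UPDATE c=24 (auto-commit; committed c=24)
Op 2: BEGIN: in_txn=True, pending={}
Op 3: UPDATE a=14 (pending; pending now {a=14})
Op 4: ROLLBACK: discarded pending ['a']; in_txn=False
Op 5: UPDATE a=6 (auto-commit; committed a=6)
Op 6: UPDATE c=2 (auto-commit; committed c=2)
Op 7: BEGIN: in_txn=True, pending={}
ROLLBACK at op 4 discards: ['a']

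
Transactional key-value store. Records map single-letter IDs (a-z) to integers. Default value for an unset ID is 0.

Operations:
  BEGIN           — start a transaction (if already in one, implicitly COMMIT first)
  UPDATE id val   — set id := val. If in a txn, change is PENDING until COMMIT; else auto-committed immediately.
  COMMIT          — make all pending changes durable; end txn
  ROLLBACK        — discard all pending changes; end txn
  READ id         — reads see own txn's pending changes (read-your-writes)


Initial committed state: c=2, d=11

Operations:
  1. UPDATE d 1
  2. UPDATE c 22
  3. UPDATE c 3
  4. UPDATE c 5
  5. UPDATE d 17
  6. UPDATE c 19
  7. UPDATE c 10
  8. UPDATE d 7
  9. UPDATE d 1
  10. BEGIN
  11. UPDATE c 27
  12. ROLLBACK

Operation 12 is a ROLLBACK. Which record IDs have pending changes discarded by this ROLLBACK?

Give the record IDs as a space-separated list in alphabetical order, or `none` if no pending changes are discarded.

Answer: c

Derivation:
Initial committed: {c=2, d=11}
Op 1: UPDATE d=1 (auto-commit; committed d=1)
Op 2: UPDATE c=22 (auto-commit; committed c=22)
Op 3: UPDATE c=3 (auto-commit; committed c=3)
Op 4: UPDATE c=5 (auto-commit; committed c=5)
Op 5: UPDATE d=17 (auto-commit; committed d=17)
Op 6: UPDATE c=19 (auto-commit; committed c=19)
Op 7: UPDATE c=10 (auto-commit; committed c=10)
Op 8: UPDATE d=7 (auto-commit; committed d=7)
Op 9: UPDATE d=1 (auto-commit; committed d=1)
Op 10: BEGIN: in_txn=True, pending={}
Op 11: UPDATE c=27 (pending; pending now {c=27})
Op 12: ROLLBACK: discarded pending ['c']; in_txn=False
ROLLBACK at op 12 discards: ['c']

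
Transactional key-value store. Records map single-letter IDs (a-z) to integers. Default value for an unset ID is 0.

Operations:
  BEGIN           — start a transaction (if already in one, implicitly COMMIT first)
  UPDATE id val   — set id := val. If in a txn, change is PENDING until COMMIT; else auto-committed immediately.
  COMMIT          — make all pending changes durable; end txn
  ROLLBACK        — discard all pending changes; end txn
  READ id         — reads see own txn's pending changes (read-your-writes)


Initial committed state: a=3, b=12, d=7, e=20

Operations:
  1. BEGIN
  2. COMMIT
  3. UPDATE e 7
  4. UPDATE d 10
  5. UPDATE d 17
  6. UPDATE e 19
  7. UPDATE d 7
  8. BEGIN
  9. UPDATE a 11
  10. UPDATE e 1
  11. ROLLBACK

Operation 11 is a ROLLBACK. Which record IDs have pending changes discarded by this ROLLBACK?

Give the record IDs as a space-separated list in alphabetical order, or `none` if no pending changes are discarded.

Initial committed: {a=3, b=12, d=7, e=20}
Op 1: BEGIN: in_txn=True, pending={}
Op 2: COMMIT: merged [] into committed; committed now {a=3, b=12, d=7, e=20}
Op 3: UPDATE e=7 (auto-commit; committed e=7)
Op 4: UPDATE d=10 (auto-commit; committed d=10)
Op 5: UPDATE d=17 (auto-commit; committed d=17)
Op 6: UPDATE e=19 (auto-commit; committed e=19)
Op 7: UPDATE d=7 (auto-commit; committed d=7)
Op 8: BEGIN: in_txn=True, pending={}
Op 9: UPDATE a=11 (pending; pending now {a=11})
Op 10: UPDATE e=1 (pending; pending now {a=11, e=1})
Op 11: ROLLBACK: discarded pending ['a', 'e']; in_txn=False
ROLLBACK at op 11 discards: ['a', 'e']

Answer: a e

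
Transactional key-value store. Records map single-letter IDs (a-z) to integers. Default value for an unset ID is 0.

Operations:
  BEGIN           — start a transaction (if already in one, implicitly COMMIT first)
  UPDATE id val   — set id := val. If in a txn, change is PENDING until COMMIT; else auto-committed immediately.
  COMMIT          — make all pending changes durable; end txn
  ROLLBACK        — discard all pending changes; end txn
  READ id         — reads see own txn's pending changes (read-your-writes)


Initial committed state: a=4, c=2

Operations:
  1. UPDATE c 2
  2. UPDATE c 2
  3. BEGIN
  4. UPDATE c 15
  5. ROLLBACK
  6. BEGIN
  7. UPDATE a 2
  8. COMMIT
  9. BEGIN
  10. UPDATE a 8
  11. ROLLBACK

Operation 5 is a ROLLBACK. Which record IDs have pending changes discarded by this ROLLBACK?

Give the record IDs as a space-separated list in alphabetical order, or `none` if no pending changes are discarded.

Initial committed: {a=4, c=2}
Op 1: UPDATE c=2 (auto-commit; committed c=2)
Op 2: UPDATE c=2 (auto-commit; committed c=2)
Op 3: BEGIN: in_txn=True, pending={}
Op 4: UPDATE c=15 (pending; pending now {c=15})
Op 5: ROLLBACK: discarded pending ['c']; in_txn=False
Op 6: BEGIN: in_txn=True, pending={}
Op 7: UPDATE a=2 (pending; pending now {a=2})
Op 8: COMMIT: merged ['a'] into committed; committed now {a=2, c=2}
Op 9: BEGIN: in_txn=True, pending={}
Op 10: UPDATE a=8 (pending; pending now {a=8})
Op 11: ROLLBACK: discarded pending ['a']; in_txn=False
ROLLBACK at op 5 discards: ['c']

Answer: c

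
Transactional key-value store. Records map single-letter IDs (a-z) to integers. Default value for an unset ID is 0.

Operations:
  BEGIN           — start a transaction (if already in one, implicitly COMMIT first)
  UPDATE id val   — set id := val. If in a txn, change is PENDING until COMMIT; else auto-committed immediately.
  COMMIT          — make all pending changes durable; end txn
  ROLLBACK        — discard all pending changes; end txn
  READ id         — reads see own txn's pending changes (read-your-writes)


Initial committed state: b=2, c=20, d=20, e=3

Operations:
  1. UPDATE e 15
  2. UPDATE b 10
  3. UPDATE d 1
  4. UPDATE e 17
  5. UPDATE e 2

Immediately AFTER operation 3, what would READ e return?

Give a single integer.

Answer: 15

Derivation:
Initial committed: {b=2, c=20, d=20, e=3}
Op 1: UPDATE e=15 (auto-commit; committed e=15)
Op 2: UPDATE b=10 (auto-commit; committed b=10)
Op 3: UPDATE d=1 (auto-commit; committed d=1)
After op 3: visible(e) = 15 (pending={}, committed={b=10, c=20, d=1, e=15})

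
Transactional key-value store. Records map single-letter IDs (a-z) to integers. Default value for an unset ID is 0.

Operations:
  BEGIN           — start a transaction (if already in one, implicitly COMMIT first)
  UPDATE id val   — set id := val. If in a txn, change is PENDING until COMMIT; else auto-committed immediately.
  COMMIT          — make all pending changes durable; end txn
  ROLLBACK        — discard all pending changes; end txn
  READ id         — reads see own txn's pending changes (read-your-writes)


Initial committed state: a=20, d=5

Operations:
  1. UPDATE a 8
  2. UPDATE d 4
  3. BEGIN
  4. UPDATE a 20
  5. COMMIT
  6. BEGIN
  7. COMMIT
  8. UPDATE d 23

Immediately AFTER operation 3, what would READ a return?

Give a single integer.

Answer: 8

Derivation:
Initial committed: {a=20, d=5}
Op 1: UPDATE a=8 (auto-commit; committed a=8)
Op 2: UPDATE d=4 (auto-commit; committed d=4)
Op 3: BEGIN: in_txn=True, pending={}
After op 3: visible(a) = 8 (pending={}, committed={a=8, d=4})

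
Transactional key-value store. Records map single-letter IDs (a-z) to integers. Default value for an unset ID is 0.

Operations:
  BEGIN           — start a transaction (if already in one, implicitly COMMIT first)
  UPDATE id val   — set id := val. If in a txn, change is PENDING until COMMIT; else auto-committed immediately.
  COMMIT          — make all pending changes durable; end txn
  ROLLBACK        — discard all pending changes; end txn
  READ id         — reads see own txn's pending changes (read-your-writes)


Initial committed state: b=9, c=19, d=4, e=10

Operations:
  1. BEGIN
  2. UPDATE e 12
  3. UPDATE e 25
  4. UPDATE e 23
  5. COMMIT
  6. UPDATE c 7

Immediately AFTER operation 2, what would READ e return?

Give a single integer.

Answer: 12

Derivation:
Initial committed: {b=9, c=19, d=4, e=10}
Op 1: BEGIN: in_txn=True, pending={}
Op 2: UPDATE e=12 (pending; pending now {e=12})
After op 2: visible(e) = 12 (pending={e=12}, committed={b=9, c=19, d=4, e=10})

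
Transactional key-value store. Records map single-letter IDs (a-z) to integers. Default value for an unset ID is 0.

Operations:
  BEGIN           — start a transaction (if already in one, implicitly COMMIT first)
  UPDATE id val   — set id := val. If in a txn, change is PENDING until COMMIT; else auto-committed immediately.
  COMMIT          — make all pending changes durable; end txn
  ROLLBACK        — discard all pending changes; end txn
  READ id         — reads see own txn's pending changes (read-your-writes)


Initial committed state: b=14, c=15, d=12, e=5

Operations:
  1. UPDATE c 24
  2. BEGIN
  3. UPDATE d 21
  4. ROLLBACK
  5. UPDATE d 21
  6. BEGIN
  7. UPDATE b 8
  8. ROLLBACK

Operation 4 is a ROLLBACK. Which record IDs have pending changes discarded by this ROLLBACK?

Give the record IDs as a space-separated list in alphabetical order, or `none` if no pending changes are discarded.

Initial committed: {b=14, c=15, d=12, e=5}
Op 1: UPDATE c=24 (auto-commit; committed c=24)
Op 2: BEGIN: in_txn=True, pending={}
Op 3: UPDATE d=21 (pending; pending now {d=21})
Op 4: ROLLBACK: discarded pending ['d']; in_txn=False
Op 5: UPDATE d=21 (auto-commit; committed d=21)
Op 6: BEGIN: in_txn=True, pending={}
Op 7: UPDATE b=8 (pending; pending now {b=8})
Op 8: ROLLBACK: discarded pending ['b']; in_txn=False
ROLLBACK at op 4 discards: ['d']

Answer: d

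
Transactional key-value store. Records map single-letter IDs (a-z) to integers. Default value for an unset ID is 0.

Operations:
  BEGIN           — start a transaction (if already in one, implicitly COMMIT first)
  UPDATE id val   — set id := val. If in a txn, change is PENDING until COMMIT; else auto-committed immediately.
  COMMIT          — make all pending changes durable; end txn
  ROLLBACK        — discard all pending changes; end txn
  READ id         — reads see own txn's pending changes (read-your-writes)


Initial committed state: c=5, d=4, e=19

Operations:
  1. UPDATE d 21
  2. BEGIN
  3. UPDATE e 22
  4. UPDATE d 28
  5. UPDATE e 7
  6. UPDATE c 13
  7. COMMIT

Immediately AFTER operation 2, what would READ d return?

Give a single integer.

Initial committed: {c=5, d=4, e=19}
Op 1: UPDATE d=21 (auto-commit; committed d=21)
Op 2: BEGIN: in_txn=True, pending={}
After op 2: visible(d) = 21 (pending={}, committed={c=5, d=21, e=19})

Answer: 21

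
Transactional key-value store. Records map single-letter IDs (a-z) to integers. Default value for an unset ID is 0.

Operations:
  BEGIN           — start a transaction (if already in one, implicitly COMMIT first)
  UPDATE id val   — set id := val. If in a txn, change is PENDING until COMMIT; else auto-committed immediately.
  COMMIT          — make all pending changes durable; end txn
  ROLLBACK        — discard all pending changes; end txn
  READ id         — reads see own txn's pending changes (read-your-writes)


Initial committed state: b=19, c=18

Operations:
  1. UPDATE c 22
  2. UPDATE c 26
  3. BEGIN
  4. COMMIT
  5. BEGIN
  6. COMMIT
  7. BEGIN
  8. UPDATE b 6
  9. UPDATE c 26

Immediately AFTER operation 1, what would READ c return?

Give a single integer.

Initial committed: {b=19, c=18}
Op 1: UPDATE c=22 (auto-commit; committed c=22)
After op 1: visible(c) = 22 (pending={}, committed={b=19, c=22})

Answer: 22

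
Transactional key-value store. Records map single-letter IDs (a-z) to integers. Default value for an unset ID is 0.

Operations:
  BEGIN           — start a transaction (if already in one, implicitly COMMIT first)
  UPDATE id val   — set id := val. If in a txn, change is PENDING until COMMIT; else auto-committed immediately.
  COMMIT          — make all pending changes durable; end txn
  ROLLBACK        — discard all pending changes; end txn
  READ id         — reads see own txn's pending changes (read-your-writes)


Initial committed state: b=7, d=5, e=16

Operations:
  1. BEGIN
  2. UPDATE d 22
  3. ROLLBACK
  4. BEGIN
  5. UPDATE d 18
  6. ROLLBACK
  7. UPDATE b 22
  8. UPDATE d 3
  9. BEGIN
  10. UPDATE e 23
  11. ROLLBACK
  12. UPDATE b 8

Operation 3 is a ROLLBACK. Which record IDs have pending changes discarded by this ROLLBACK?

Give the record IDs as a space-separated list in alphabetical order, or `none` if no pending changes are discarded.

Initial committed: {b=7, d=5, e=16}
Op 1: BEGIN: in_txn=True, pending={}
Op 2: UPDATE d=22 (pending; pending now {d=22})
Op 3: ROLLBACK: discarded pending ['d']; in_txn=False
Op 4: BEGIN: in_txn=True, pending={}
Op 5: UPDATE d=18 (pending; pending now {d=18})
Op 6: ROLLBACK: discarded pending ['d']; in_txn=False
Op 7: UPDATE b=22 (auto-commit; committed b=22)
Op 8: UPDATE d=3 (auto-commit; committed d=3)
Op 9: BEGIN: in_txn=True, pending={}
Op 10: UPDATE e=23 (pending; pending now {e=23})
Op 11: ROLLBACK: discarded pending ['e']; in_txn=False
Op 12: UPDATE b=8 (auto-commit; committed b=8)
ROLLBACK at op 3 discards: ['d']

Answer: d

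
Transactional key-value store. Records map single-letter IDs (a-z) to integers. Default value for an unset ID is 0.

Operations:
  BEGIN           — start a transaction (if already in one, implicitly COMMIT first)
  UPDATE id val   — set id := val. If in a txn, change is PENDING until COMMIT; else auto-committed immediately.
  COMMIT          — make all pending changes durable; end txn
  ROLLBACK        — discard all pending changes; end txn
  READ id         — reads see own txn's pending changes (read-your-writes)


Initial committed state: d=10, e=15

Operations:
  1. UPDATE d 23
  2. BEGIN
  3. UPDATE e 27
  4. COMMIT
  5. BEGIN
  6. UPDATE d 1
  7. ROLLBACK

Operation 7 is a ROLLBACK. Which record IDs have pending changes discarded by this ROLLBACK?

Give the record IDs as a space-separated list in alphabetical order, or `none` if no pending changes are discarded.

Initial committed: {d=10, e=15}
Op 1: UPDATE d=23 (auto-commit; committed d=23)
Op 2: BEGIN: in_txn=True, pending={}
Op 3: UPDATE e=27 (pending; pending now {e=27})
Op 4: COMMIT: merged ['e'] into committed; committed now {d=23, e=27}
Op 5: BEGIN: in_txn=True, pending={}
Op 6: UPDATE d=1 (pending; pending now {d=1})
Op 7: ROLLBACK: discarded pending ['d']; in_txn=False
ROLLBACK at op 7 discards: ['d']

Answer: d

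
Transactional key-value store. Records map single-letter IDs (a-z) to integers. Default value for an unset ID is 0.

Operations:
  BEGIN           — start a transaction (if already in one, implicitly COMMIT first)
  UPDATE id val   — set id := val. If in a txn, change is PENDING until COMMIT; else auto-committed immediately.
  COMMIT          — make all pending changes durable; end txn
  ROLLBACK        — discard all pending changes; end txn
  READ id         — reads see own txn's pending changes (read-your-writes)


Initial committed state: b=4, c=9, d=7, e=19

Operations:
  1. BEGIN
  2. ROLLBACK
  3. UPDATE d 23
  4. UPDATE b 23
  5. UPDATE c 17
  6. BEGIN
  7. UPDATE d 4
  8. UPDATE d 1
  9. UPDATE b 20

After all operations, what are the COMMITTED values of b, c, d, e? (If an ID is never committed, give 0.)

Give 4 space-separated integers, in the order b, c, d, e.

Answer: 23 17 23 19

Derivation:
Initial committed: {b=4, c=9, d=7, e=19}
Op 1: BEGIN: in_txn=True, pending={}
Op 2: ROLLBACK: discarded pending []; in_txn=False
Op 3: UPDATE d=23 (auto-commit; committed d=23)
Op 4: UPDATE b=23 (auto-commit; committed b=23)
Op 5: UPDATE c=17 (auto-commit; committed c=17)
Op 6: BEGIN: in_txn=True, pending={}
Op 7: UPDATE d=4 (pending; pending now {d=4})
Op 8: UPDATE d=1 (pending; pending now {d=1})
Op 9: UPDATE b=20 (pending; pending now {b=20, d=1})
Final committed: {b=23, c=17, d=23, e=19}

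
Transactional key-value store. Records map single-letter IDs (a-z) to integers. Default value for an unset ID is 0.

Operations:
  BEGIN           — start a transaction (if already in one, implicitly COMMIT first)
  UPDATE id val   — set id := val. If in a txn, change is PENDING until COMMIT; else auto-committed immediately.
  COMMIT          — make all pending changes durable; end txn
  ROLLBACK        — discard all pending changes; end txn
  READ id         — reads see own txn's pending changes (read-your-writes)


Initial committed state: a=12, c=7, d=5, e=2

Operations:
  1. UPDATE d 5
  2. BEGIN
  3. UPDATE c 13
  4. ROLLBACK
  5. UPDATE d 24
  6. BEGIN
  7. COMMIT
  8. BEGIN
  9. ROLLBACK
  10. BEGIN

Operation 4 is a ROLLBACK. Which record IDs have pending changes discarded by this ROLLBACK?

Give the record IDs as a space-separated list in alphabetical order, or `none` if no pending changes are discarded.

Initial committed: {a=12, c=7, d=5, e=2}
Op 1: UPDATE d=5 (auto-commit; committed d=5)
Op 2: BEGIN: in_txn=True, pending={}
Op 3: UPDATE c=13 (pending; pending now {c=13})
Op 4: ROLLBACK: discarded pending ['c']; in_txn=False
Op 5: UPDATE d=24 (auto-commit; committed d=24)
Op 6: BEGIN: in_txn=True, pending={}
Op 7: COMMIT: merged [] into committed; committed now {a=12, c=7, d=24, e=2}
Op 8: BEGIN: in_txn=True, pending={}
Op 9: ROLLBACK: discarded pending []; in_txn=False
Op 10: BEGIN: in_txn=True, pending={}
ROLLBACK at op 4 discards: ['c']

Answer: c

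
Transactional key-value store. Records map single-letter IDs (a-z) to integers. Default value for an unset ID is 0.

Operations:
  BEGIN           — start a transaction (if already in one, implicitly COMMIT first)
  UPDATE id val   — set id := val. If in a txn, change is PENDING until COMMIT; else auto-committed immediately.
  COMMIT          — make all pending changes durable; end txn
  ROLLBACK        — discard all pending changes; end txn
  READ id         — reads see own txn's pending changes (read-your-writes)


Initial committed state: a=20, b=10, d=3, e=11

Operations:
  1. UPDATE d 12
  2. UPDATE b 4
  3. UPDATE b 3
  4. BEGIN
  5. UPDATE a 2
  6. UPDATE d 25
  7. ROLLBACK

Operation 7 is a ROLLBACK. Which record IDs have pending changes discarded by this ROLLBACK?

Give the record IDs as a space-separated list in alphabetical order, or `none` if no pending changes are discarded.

Initial committed: {a=20, b=10, d=3, e=11}
Op 1: UPDATE d=12 (auto-commit; committed d=12)
Op 2: UPDATE b=4 (auto-commit; committed b=4)
Op 3: UPDATE b=3 (auto-commit; committed b=3)
Op 4: BEGIN: in_txn=True, pending={}
Op 5: UPDATE a=2 (pending; pending now {a=2})
Op 6: UPDATE d=25 (pending; pending now {a=2, d=25})
Op 7: ROLLBACK: discarded pending ['a', 'd']; in_txn=False
ROLLBACK at op 7 discards: ['a', 'd']

Answer: a d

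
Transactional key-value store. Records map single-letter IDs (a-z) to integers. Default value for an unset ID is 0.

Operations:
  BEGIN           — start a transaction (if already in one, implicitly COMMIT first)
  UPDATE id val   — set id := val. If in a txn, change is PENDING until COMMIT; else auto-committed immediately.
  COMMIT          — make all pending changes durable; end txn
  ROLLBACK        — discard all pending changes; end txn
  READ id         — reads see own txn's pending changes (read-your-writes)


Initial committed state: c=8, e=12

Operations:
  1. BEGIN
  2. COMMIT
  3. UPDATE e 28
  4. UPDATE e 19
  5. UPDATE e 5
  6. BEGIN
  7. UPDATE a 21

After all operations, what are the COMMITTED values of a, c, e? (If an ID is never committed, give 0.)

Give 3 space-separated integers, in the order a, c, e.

Initial committed: {c=8, e=12}
Op 1: BEGIN: in_txn=True, pending={}
Op 2: COMMIT: merged [] into committed; committed now {c=8, e=12}
Op 3: UPDATE e=28 (auto-commit; committed e=28)
Op 4: UPDATE e=19 (auto-commit; committed e=19)
Op 5: UPDATE e=5 (auto-commit; committed e=5)
Op 6: BEGIN: in_txn=True, pending={}
Op 7: UPDATE a=21 (pending; pending now {a=21})
Final committed: {c=8, e=5}

Answer: 0 8 5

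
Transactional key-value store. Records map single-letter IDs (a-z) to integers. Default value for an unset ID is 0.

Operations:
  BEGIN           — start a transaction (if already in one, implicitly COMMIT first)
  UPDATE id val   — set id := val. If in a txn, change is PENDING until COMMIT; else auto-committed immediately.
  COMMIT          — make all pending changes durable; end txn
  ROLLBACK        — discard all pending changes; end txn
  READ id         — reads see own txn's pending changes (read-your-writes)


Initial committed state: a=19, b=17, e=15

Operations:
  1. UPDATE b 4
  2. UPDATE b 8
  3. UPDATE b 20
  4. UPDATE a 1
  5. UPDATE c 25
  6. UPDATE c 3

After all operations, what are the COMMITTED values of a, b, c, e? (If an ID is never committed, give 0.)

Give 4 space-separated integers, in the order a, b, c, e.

Initial committed: {a=19, b=17, e=15}
Op 1: UPDATE b=4 (auto-commit; committed b=4)
Op 2: UPDATE b=8 (auto-commit; committed b=8)
Op 3: UPDATE b=20 (auto-commit; committed b=20)
Op 4: UPDATE a=1 (auto-commit; committed a=1)
Op 5: UPDATE c=25 (auto-commit; committed c=25)
Op 6: UPDATE c=3 (auto-commit; committed c=3)
Final committed: {a=1, b=20, c=3, e=15}

Answer: 1 20 3 15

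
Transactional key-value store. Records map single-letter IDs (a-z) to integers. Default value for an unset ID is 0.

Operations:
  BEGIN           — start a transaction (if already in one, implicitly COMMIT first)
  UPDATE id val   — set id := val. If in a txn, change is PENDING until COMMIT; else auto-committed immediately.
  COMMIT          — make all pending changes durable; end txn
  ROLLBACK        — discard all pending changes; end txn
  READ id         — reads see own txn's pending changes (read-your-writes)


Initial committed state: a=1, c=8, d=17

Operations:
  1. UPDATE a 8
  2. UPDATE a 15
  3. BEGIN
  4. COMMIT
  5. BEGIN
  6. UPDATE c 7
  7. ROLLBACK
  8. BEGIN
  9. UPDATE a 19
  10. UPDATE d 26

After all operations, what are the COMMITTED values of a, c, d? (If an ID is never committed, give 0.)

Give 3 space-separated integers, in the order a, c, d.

Answer: 15 8 17

Derivation:
Initial committed: {a=1, c=8, d=17}
Op 1: UPDATE a=8 (auto-commit; committed a=8)
Op 2: UPDATE a=15 (auto-commit; committed a=15)
Op 3: BEGIN: in_txn=True, pending={}
Op 4: COMMIT: merged [] into committed; committed now {a=15, c=8, d=17}
Op 5: BEGIN: in_txn=True, pending={}
Op 6: UPDATE c=7 (pending; pending now {c=7})
Op 7: ROLLBACK: discarded pending ['c']; in_txn=False
Op 8: BEGIN: in_txn=True, pending={}
Op 9: UPDATE a=19 (pending; pending now {a=19})
Op 10: UPDATE d=26 (pending; pending now {a=19, d=26})
Final committed: {a=15, c=8, d=17}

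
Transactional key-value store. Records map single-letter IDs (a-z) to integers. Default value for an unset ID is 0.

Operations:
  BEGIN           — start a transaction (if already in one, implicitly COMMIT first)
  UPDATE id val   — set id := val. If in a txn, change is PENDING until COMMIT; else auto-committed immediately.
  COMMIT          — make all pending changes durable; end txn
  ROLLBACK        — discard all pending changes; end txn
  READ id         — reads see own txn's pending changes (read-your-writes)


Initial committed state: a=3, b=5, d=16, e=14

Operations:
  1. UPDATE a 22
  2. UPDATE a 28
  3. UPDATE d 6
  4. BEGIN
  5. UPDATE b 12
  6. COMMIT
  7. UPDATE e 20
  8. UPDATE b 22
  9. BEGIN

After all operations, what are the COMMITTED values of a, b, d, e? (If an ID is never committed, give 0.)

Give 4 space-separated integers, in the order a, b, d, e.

Initial committed: {a=3, b=5, d=16, e=14}
Op 1: UPDATE a=22 (auto-commit; committed a=22)
Op 2: UPDATE a=28 (auto-commit; committed a=28)
Op 3: UPDATE d=6 (auto-commit; committed d=6)
Op 4: BEGIN: in_txn=True, pending={}
Op 5: UPDATE b=12 (pending; pending now {b=12})
Op 6: COMMIT: merged ['b'] into committed; committed now {a=28, b=12, d=6, e=14}
Op 7: UPDATE e=20 (auto-commit; committed e=20)
Op 8: UPDATE b=22 (auto-commit; committed b=22)
Op 9: BEGIN: in_txn=True, pending={}
Final committed: {a=28, b=22, d=6, e=20}

Answer: 28 22 6 20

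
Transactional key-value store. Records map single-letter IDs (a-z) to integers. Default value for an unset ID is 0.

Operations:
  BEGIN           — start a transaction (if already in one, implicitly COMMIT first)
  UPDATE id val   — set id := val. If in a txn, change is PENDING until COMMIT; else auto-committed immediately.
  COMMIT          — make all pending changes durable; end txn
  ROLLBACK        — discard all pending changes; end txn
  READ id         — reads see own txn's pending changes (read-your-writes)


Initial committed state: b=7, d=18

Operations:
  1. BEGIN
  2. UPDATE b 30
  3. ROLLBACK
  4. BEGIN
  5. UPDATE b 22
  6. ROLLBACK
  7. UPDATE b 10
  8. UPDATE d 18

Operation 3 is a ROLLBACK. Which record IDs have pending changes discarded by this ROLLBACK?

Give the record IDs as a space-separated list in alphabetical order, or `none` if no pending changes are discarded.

Answer: b

Derivation:
Initial committed: {b=7, d=18}
Op 1: BEGIN: in_txn=True, pending={}
Op 2: UPDATE b=30 (pending; pending now {b=30})
Op 3: ROLLBACK: discarded pending ['b']; in_txn=False
Op 4: BEGIN: in_txn=True, pending={}
Op 5: UPDATE b=22 (pending; pending now {b=22})
Op 6: ROLLBACK: discarded pending ['b']; in_txn=False
Op 7: UPDATE b=10 (auto-commit; committed b=10)
Op 8: UPDATE d=18 (auto-commit; committed d=18)
ROLLBACK at op 3 discards: ['b']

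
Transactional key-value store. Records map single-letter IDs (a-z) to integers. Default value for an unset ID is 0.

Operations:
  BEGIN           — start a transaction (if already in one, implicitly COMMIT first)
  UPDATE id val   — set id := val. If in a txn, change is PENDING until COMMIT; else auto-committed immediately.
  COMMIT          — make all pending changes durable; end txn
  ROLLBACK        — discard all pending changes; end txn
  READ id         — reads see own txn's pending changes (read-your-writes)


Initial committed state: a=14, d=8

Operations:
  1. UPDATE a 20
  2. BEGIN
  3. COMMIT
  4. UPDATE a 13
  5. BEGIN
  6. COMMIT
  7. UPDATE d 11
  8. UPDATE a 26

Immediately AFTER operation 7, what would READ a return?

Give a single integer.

Initial committed: {a=14, d=8}
Op 1: UPDATE a=20 (auto-commit; committed a=20)
Op 2: BEGIN: in_txn=True, pending={}
Op 3: COMMIT: merged [] into committed; committed now {a=20, d=8}
Op 4: UPDATE a=13 (auto-commit; committed a=13)
Op 5: BEGIN: in_txn=True, pending={}
Op 6: COMMIT: merged [] into committed; committed now {a=13, d=8}
Op 7: UPDATE d=11 (auto-commit; committed d=11)
After op 7: visible(a) = 13 (pending={}, committed={a=13, d=11})

Answer: 13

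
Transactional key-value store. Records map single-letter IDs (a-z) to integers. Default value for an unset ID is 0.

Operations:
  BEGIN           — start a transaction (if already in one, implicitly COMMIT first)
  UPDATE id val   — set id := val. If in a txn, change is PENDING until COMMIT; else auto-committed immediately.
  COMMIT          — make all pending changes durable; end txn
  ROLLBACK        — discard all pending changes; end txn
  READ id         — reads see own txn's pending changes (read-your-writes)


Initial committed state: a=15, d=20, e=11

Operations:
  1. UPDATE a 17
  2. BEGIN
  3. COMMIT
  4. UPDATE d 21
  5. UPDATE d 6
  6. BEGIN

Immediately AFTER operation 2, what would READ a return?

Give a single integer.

Initial committed: {a=15, d=20, e=11}
Op 1: UPDATE a=17 (auto-commit; committed a=17)
Op 2: BEGIN: in_txn=True, pending={}
After op 2: visible(a) = 17 (pending={}, committed={a=17, d=20, e=11})

Answer: 17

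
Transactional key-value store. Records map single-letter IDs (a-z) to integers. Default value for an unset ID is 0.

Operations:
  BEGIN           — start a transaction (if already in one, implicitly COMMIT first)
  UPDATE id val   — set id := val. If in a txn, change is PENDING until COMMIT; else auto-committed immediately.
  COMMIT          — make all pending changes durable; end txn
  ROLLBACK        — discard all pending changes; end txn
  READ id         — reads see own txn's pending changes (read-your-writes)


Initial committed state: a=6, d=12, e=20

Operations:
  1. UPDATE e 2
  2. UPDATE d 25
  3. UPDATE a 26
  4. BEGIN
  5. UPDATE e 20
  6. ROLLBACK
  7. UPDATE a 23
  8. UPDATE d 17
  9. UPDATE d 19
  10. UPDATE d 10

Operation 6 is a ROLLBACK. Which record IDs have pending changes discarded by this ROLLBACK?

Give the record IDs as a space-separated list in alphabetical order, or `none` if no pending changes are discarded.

Answer: e

Derivation:
Initial committed: {a=6, d=12, e=20}
Op 1: UPDATE e=2 (auto-commit; committed e=2)
Op 2: UPDATE d=25 (auto-commit; committed d=25)
Op 3: UPDATE a=26 (auto-commit; committed a=26)
Op 4: BEGIN: in_txn=True, pending={}
Op 5: UPDATE e=20 (pending; pending now {e=20})
Op 6: ROLLBACK: discarded pending ['e']; in_txn=False
Op 7: UPDATE a=23 (auto-commit; committed a=23)
Op 8: UPDATE d=17 (auto-commit; committed d=17)
Op 9: UPDATE d=19 (auto-commit; committed d=19)
Op 10: UPDATE d=10 (auto-commit; committed d=10)
ROLLBACK at op 6 discards: ['e']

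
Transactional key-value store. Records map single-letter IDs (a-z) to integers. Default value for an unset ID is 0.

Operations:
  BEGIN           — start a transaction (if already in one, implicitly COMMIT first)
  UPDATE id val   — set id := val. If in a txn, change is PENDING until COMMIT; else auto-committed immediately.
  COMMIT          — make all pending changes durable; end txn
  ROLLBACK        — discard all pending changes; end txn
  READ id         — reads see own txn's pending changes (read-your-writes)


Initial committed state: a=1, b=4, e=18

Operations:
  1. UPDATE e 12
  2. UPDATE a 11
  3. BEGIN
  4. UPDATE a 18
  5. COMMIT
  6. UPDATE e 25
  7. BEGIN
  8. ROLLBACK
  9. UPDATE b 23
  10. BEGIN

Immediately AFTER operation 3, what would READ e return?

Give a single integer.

Initial committed: {a=1, b=4, e=18}
Op 1: UPDATE e=12 (auto-commit; committed e=12)
Op 2: UPDATE a=11 (auto-commit; committed a=11)
Op 3: BEGIN: in_txn=True, pending={}
After op 3: visible(e) = 12 (pending={}, committed={a=11, b=4, e=12})

Answer: 12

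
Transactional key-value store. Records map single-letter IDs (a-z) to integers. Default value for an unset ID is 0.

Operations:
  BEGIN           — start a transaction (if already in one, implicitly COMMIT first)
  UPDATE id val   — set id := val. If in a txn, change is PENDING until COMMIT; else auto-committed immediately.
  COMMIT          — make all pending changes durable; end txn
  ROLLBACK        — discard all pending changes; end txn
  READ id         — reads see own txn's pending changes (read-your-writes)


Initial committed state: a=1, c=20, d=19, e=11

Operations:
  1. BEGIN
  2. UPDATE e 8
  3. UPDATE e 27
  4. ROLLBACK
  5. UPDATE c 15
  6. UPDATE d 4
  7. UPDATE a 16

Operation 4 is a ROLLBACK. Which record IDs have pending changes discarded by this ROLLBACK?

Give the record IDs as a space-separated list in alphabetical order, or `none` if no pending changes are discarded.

Answer: e

Derivation:
Initial committed: {a=1, c=20, d=19, e=11}
Op 1: BEGIN: in_txn=True, pending={}
Op 2: UPDATE e=8 (pending; pending now {e=8})
Op 3: UPDATE e=27 (pending; pending now {e=27})
Op 4: ROLLBACK: discarded pending ['e']; in_txn=False
Op 5: UPDATE c=15 (auto-commit; committed c=15)
Op 6: UPDATE d=4 (auto-commit; committed d=4)
Op 7: UPDATE a=16 (auto-commit; committed a=16)
ROLLBACK at op 4 discards: ['e']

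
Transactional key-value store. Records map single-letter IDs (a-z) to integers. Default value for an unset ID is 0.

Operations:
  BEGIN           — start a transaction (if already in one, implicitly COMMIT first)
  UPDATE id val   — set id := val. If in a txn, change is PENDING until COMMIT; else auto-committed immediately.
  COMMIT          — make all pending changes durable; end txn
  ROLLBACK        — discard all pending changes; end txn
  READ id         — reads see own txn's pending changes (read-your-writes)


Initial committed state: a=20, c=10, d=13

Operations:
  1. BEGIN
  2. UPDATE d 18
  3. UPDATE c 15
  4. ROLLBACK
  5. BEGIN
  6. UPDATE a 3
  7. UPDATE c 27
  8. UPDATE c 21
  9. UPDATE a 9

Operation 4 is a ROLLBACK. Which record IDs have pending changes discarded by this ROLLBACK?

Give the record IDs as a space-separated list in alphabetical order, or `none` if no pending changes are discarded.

Initial committed: {a=20, c=10, d=13}
Op 1: BEGIN: in_txn=True, pending={}
Op 2: UPDATE d=18 (pending; pending now {d=18})
Op 3: UPDATE c=15 (pending; pending now {c=15, d=18})
Op 4: ROLLBACK: discarded pending ['c', 'd']; in_txn=False
Op 5: BEGIN: in_txn=True, pending={}
Op 6: UPDATE a=3 (pending; pending now {a=3})
Op 7: UPDATE c=27 (pending; pending now {a=3, c=27})
Op 8: UPDATE c=21 (pending; pending now {a=3, c=21})
Op 9: UPDATE a=9 (pending; pending now {a=9, c=21})
ROLLBACK at op 4 discards: ['c', 'd']

Answer: c d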